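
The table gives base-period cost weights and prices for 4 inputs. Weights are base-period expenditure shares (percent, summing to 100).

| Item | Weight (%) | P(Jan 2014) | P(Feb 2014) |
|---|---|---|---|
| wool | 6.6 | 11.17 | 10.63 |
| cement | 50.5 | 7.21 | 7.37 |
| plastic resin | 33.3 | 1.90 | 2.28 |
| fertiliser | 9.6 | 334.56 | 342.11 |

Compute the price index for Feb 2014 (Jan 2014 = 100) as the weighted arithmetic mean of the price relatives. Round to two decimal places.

wool: 6.6 × (10.63/11.17) = 6.6 × 0.951656 = 6.2809
cement: 50.5 × (7.37/7.21) = 50.5 × 1.022191 = 51.6207
plastic resin: 33.3 × (2.28/1.90) = 33.3 × 1.200000 = 39.9600
fertiliser: 9.6 × (342.11/334.56) = 9.6 × 1.022567 = 9.8166
Index = Σ wᵢ·(p₁ᵢ/p₀ᵢ) = 6.2809 + 51.6207 + 39.9600 + 9.8166 = 107.6782

107.68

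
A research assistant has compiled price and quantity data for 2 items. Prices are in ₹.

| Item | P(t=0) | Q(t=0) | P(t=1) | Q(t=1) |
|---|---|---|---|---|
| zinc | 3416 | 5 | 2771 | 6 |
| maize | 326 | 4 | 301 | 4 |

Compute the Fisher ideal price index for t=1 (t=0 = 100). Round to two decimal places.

81.85

Laspeyres component (base-period weights):
ΣP(t=1)Q(t=0) = 2771×5 + 301×4 = 13855 + 1204 = 15059
ΣP(t=0)Q(t=0) = 3416×5 + 326×4 = 17080 + 1304 = 18384
L = 15059 / 18384 × 100 = 81.9136
Paasche component (current-period weights):
ΣP(t=1)Q(t=1) = 2771×6 + 301×4 = 16626 + 1204 = 17830
ΣP(t=0)Q(t=1) = 3416×6 + 326×4 = 20496 + 1304 = 21800
P = 17830 / 21800 × 100 = 81.7890
Fisher = √(L × P) = √(81.9136 × 81.7890) = 81.8513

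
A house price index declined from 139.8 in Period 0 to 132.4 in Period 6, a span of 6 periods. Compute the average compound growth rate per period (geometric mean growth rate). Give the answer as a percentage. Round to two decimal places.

Growth factor = (132.4/139.8)^(1/6) = (0.947067)^(1/6) = 0.990977
Growth rate = 0.990977 − 1 = -0.009023 = -0.9023%

-0.90%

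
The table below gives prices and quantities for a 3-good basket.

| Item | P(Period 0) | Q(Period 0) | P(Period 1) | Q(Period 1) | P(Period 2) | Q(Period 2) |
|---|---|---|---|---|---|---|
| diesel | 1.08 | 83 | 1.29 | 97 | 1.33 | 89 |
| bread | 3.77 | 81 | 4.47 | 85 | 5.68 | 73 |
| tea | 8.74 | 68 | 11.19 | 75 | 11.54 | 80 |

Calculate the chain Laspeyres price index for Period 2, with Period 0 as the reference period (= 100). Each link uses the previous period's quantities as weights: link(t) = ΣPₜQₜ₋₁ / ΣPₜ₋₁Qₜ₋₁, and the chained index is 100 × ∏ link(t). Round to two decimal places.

Link Period 0→Period 1:
ΣP(Period 1)Q(Period 0) = 1.29×83 + 4.47×81 + 11.19×68 = 107.07 + 362.07 + 760.92 = 1230.06
ΣP(Period 0)Q(Period 0) = 1.08×83 + 3.77×81 + 8.74×68 = 89.64 + 305.37 + 594.32 = 989.33
link = 1230.06/989.33 = 1.243326
Link Period 1→Period 2:
ΣP(Period 2)Q(Period 1) = 1.33×97 + 5.68×85 + 11.54×75 = 129.01 + 482.8 + 865.5 = 1477.31
ΣP(Period 1)Q(Period 1) = 1.29×97 + 4.47×85 + 11.19×75 = 125.13 + 379.95 + 839.25 = 1344.33
link = 1477.31/1344.33 = 1.098919
Chained index = 100 × 1.243326 × 1.098919 = 136.6315

136.63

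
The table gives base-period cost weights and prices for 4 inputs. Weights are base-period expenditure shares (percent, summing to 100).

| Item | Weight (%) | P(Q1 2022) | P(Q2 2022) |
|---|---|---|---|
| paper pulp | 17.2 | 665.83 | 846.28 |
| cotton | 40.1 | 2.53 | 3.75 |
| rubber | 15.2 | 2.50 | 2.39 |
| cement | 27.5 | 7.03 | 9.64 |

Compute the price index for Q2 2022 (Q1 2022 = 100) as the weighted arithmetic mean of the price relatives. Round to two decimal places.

paper pulp: 17.2 × (846.28/665.83) = 17.2 × 1.271015 = 21.8615
cotton: 40.1 × (3.75/2.53) = 40.1 × 1.482213 = 59.4368
rubber: 15.2 × (2.39/2.50) = 15.2 × 0.956000 = 14.5312
cement: 27.5 × (9.64/7.03) = 27.5 × 1.371266 = 37.7098
Index = Σ wᵢ·(p₁ᵢ/p₀ᵢ) = 21.8615 + 59.4368 + 14.5312 + 37.7098 = 133.5392

133.54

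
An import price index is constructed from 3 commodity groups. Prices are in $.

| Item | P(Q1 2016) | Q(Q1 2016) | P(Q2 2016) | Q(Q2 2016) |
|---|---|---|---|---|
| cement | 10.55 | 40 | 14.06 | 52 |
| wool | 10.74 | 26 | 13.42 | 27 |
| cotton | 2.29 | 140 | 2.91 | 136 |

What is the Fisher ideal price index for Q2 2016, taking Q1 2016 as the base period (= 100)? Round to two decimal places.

129.27

Laspeyres component (base-period weights):
ΣP(Q2 2016)Q(Q1 2016) = 14.06×40 + 13.42×26 + 2.91×140 = 562.4 + 348.92 + 407.4 = 1318.72
ΣP(Q1 2016)Q(Q1 2016) = 10.55×40 + 10.74×26 + 2.29×140 = 422 + 279.24 + 320.6 = 1021.84
L = 1318.72 / 1021.84 × 100 = 129.0535
Paasche component (current-period weights):
ΣP(Q2 2016)Q(Q2 2016) = 14.06×52 + 13.42×27 + 2.91×136 = 731.12 + 362.34 + 395.76 = 1489.22
ΣP(Q1 2016)Q(Q2 2016) = 10.55×52 + 10.74×27 + 2.29×136 = 548.6 + 289.98 + 311.44 = 1150.02
P = 1489.22 / 1150.02 × 100 = 129.4951
Fisher = √(L × P) = √(129.0535 × 129.4951) = 129.2741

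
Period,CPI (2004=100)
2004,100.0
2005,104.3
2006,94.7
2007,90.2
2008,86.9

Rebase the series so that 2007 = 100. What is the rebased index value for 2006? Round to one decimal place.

105.0

Rebased(2006) = 94.7 / 90.2 × 100 = 104.9889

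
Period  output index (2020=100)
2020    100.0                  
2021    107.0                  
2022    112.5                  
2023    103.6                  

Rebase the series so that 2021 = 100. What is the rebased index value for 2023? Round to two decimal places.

96.82

Rebased(2023) = 103.6 / 107.0 × 100 = 96.8224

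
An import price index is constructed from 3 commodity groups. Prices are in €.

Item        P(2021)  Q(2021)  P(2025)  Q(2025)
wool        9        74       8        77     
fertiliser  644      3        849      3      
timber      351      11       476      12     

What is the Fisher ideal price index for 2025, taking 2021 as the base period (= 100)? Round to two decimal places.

129.74

Laspeyres component (base-period weights):
ΣP(2025)Q(2021) = 8×74 + 849×3 + 476×11 = 592 + 2547 + 5236 = 8375
ΣP(2021)Q(2021) = 9×74 + 644×3 + 351×11 = 666 + 1932 + 3861 = 6459
L = 8375 / 6459 × 100 = 129.6640
Paasche component (current-period weights):
ΣP(2025)Q(2025) = 8×77 + 849×3 + 476×12 = 616 + 2547 + 5712 = 8875
ΣP(2021)Q(2025) = 9×77 + 644×3 + 351×12 = 693 + 1932 + 4212 = 6837
P = 8875 / 6837 × 100 = 129.8084
Fisher = √(L × P) = √(129.6640 × 129.8084) = 129.7362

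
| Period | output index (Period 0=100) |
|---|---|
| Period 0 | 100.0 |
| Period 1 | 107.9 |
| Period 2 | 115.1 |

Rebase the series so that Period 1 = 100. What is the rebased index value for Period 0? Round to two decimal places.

92.68

Rebased(Period 0) = 100.0 / 107.9 × 100 = 92.6784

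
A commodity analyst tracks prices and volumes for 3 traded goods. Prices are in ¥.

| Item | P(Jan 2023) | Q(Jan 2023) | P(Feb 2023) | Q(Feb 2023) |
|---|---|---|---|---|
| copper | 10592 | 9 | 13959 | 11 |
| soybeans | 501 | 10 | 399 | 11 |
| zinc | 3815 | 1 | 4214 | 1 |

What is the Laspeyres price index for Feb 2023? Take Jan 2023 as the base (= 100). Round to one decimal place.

128.5

Laspeyres price index uses base-period quantities as weights.
ΣP(Feb 2023)·Q(Jan 2023) = 13959×9 + 399×10 + 4214×1 = 125631 + 3990 + 4214 = 133835
ΣP(Jan 2023)·Q(Jan 2023) = 10592×9 + 501×10 + 3815×1 = 95328 + 5010 + 3815 = 104153
Index = 133835 / 104153 × 100 = 128.4985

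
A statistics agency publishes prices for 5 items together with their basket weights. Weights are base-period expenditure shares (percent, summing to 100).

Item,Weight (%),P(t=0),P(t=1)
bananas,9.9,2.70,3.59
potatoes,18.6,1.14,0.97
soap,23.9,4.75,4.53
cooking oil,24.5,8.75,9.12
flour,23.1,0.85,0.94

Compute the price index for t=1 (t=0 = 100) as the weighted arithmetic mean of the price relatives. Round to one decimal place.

bananas: 9.9 × (3.59/2.70) = 9.9 × 1.329630 = 13.1633
potatoes: 18.6 × (0.97/1.14) = 18.6 × 0.850877 = 15.8263
soap: 23.9 × (4.53/4.75) = 23.9 × 0.953684 = 22.7931
cooking oil: 24.5 × (9.12/8.75) = 24.5 × 1.042286 = 25.5360
flour: 23.1 × (0.94/0.85) = 23.1 × 1.105882 = 25.5459
Index = Σ wᵢ·(p₁ᵢ/p₀ᵢ) = 13.1633 + 15.8263 + 22.7931 + 25.5360 + 25.5459 = 102.8646

102.9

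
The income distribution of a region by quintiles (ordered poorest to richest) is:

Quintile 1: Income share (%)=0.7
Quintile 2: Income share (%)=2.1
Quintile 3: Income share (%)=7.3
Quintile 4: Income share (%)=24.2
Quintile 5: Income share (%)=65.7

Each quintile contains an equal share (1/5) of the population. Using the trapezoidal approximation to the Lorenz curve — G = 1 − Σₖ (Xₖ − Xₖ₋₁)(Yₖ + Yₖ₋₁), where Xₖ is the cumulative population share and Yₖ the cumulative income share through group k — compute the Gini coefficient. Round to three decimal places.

Cumulative income shares Yₖ: 0.0070, 0.0280, 0.1010, 0.3430, 1.0000
Σ (Xₖ−Xₖ₋₁)(Yₖ+Yₖ₋₁) = (1/5)(0.0070+0.0000) + (1/5)(0.0280+0.0070) + (1/5)(0.1010+0.0280) + (1/5)(0.3430+0.1010) + (1/5)(1.0000+0.3430)
  = 0.0014 + 0.0070 + 0.0258 + 0.0888 + 0.2686 = 0.3916
G = 1 − 0.3916 = 0.6084

0.608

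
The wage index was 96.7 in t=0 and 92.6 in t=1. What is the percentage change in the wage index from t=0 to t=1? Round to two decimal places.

-4.24%

Change = (92.6 − 96.7) / 96.7 × 100
       = -4.1 / 96.7 × 100 = -4.2399%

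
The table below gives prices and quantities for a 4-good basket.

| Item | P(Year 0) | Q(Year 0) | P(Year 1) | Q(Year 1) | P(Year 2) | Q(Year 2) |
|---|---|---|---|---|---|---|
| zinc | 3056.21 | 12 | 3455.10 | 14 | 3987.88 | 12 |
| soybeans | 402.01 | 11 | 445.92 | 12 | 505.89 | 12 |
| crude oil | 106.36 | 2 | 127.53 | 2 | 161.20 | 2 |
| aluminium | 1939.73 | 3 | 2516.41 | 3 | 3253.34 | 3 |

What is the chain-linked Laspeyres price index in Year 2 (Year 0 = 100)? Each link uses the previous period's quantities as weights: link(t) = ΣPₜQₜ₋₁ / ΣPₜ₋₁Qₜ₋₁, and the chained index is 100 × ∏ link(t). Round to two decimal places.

134.48

Link Year 0→Year 1:
ΣP(Year 1)Q(Year 0) = 3455.10×12 + 445.92×11 + 127.53×2 + 2516.41×3 = 41461.2 + 4905.12 + 255.06 + 7549.23 = 54170.61
ΣP(Year 0)Q(Year 0) = 3056.21×12 + 402.01×11 + 106.36×2 + 1939.73×3 = 36674.52 + 4422.11 + 212.72 + 5819.19 = 47128.54
link = 54170.61/47128.54 = 1.149423
Link Year 1→Year 2:
ΣP(Year 2)Q(Year 1) = 3987.88×14 + 505.89×12 + 161.20×2 + 3253.34×3 = 55830.32 + 6070.68 + 322.4 + 9760.02 = 71983.42
ΣP(Year 1)Q(Year 1) = 3455.10×14 + 445.92×12 + 127.53×2 + 2516.41×3 = 48371.4 + 5351.04 + 255.06 + 7549.23 = 61526.73
link = 71983.42/61526.73 = 1.169954
Chained index = 100 × 1.149423 × 1.169954 = 134.4771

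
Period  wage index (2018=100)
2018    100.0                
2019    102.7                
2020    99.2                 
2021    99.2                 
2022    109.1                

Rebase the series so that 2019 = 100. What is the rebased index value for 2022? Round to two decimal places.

Rebased(2022) = 109.1 / 102.7 × 100 = 106.2317

106.23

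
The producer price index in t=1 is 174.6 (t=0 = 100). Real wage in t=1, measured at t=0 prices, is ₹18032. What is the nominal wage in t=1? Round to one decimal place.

Nominal = Real × (Index/100) = 18032 × (174.6/100)
        = 18032 × 1.746 = 31483.8720

31483.9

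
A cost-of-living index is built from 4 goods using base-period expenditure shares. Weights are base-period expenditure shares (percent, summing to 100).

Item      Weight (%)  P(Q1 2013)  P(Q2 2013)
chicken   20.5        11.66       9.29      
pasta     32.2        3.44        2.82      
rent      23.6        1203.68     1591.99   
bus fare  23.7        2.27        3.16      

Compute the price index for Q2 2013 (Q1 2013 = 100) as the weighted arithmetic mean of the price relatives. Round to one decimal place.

106.9

chicken: 20.5 × (9.29/11.66) = 20.5 × 0.796741 = 16.3332
pasta: 32.2 × (2.82/3.44) = 32.2 × 0.819767 = 26.3965
rent: 23.6 × (1591.99/1203.68) = 23.6 × 1.322602 = 31.2134
bus fare: 23.7 × (3.16/2.27) = 23.7 × 1.392070 = 32.9921
Index = Σ wᵢ·(p₁ᵢ/p₀ᵢ) = 16.3332 + 26.3965 + 31.2134 + 32.9921 = 106.9352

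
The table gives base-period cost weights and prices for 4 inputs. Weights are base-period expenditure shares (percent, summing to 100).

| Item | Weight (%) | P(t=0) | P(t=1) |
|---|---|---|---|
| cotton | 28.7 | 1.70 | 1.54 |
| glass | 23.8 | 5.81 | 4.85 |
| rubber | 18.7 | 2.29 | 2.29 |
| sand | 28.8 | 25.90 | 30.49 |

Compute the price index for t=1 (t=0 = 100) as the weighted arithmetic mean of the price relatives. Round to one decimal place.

cotton: 28.7 × (1.54/1.70) = 28.7 × 0.905882 = 25.9988
glass: 23.8 × (4.85/5.81) = 23.8 × 0.834768 = 19.8675
rubber: 18.7 × (2.29/2.29) = 18.7 × 1.000000 = 18.7000
sand: 28.8 × (30.49/25.90) = 28.8 × 1.177220 = 33.9039
Index = Σ wᵢ·(p₁ᵢ/p₀ᵢ) = 25.9988 + 19.8675 + 18.7000 + 33.9039 = 98.4702

98.5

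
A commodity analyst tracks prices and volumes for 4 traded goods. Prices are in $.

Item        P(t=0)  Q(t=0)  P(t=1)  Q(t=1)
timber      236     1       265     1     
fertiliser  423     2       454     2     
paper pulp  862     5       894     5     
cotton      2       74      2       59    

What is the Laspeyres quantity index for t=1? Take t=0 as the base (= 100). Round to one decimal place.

Laspeyres quantity index uses base-period prices as weights.
ΣP(t=0)·Q(t=1) = 236×1 + 423×2 + 862×5 + 2×59 = 236 + 846 + 4310 + 118 = 5510
ΣP(t=0)·Q(t=0) = 236×1 + 423×2 + 862×5 + 2×74 = 236 + 846 + 4310 + 148 = 5540
Index = 5510 / 5540 × 100 = 99.4585

99.5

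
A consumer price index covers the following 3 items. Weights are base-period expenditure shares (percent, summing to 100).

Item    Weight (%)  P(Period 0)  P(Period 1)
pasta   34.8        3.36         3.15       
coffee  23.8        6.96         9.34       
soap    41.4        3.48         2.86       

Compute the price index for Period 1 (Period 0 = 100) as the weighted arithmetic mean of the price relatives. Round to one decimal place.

98.6

pasta: 34.8 × (3.15/3.36) = 34.8 × 0.937500 = 32.6250
coffee: 23.8 × (9.34/6.96) = 23.8 × 1.341954 = 31.9385
soap: 41.4 × (2.86/3.48) = 41.4 × 0.821839 = 34.0241
Index = Σ wᵢ·(p₁ᵢ/p₀ᵢ) = 32.6250 + 31.9385 + 34.0241 = 98.5876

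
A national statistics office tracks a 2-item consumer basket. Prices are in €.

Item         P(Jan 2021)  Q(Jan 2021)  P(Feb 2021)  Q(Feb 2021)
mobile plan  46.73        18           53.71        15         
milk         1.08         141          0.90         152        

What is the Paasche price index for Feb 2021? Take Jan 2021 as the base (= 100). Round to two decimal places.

Paasche price index uses current-period quantities as weights.
ΣP(Feb 2021)·Q(Feb 2021) = 53.71×15 + 0.90×152 = 805.65 + 136.8 = 942.45
ΣP(Jan 2021)·Q(Feb 2021) = 46.73×15 + 1.08×152 = 700.95 + 164.16 = 865.11
Index = 942.45 / 865.11 × 100 = 108.9399

108.94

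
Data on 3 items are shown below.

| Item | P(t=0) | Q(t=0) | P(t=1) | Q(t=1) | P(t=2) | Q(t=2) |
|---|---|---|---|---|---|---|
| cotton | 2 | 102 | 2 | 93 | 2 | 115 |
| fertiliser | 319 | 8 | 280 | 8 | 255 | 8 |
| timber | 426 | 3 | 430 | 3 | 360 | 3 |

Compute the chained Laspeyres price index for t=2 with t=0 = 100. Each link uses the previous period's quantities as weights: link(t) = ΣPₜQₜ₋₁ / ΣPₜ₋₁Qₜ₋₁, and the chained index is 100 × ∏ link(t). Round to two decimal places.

82.35

Link t=0→t=1:
ΣP(t=1)Q(t=0) = 2×102 + 280×8 + 430×3 = 204 + 2240 + 1290 = 3734
ΣP(t=0)Q(t=0) = 2×102 + 319×8 + 426×3 = 204 + 2552 + 1278 = 4034
link = 3734/4034 = 0.925632
Link t=1→t=2:
ΣP(t=2)Q(t=1) = 2×93 + 255×8 + 360×3 = 186 + 2040 + 1080 = 3306
ΣP(t=1)Q(t=1) = 2×93 + 280×8 + 430×3 = 186 + 2240 + 1290 = 3716
link = 3306/3716 = 0.889666
Chained index = 100 × 0.925632 × 0.889666 = 82.3504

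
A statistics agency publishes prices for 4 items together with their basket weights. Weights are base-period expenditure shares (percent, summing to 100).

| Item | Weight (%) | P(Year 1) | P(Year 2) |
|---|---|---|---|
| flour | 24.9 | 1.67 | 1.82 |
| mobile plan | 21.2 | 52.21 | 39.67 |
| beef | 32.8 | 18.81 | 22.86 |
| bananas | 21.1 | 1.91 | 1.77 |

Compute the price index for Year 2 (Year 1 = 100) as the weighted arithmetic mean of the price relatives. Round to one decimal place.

flour: 24.9 × (1.82/1.67) = 24.9 × 1.089820 = 27.1365
mobile plan: 21.2 × (39.67/52.21) = 21.2 × 0.759816 = 16.1081
beef: 32.8 × (22.86/18.81) = 32.8 × 1.215311 = 39.8622
bananas: 21.1 × (1.77/1.91) = 21.1 × 0.926702 = 19.5534
Index = Σ wᵢ·(p₁ᵢ/p₀ᵢ) = 27.1365 + 16.1081 + 39.8622 + 19.5534 = 102.6602

102.7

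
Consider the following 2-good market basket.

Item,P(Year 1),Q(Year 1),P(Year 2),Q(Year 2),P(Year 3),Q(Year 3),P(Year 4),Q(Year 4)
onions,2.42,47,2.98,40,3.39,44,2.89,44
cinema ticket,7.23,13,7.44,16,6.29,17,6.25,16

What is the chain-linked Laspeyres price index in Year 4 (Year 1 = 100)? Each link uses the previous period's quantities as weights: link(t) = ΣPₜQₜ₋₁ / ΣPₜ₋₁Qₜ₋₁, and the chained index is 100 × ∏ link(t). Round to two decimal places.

Link Year 1→Year 2:
ΣP(Year 2)Q(Year 1) = 2.98×47 + 7.44×13 = 140.06 + 96.72 = 236.78
ΣP(Year 1)Q(Year 1) = 2.42×47 + 7.23×13 = 113.74 + 93.99 = 207.73
link = 236.78/207.73 = 1.139845
Link Year 2→Year 3:
ΣP(Year 3)Q(Year 2) = 3.39×40 + 6.29×16 = 135.6 + 100.64 = 236.24
ΣP(Year 2)Q(Year 2) = 2.98×40 + 7.44×16 = 119.2 + 119.04 = 238.24
link = 236.24/238.24 = 0.991605
Link Year 3→Year 4:
ΣP(Year 4)Q(Year 3) = 2.89×44 + 6.25×17 = 127.16 + 106.25 = 233.41
ΣP(Year 3)Q(Year 3) = 3.39×44 + 6.29×17 = 149.16 + 106.93 = 256.09
link = 233.41/256.09 = 0.911437
Chained index = 100 × 1.139845 × 0.991605 × 0.911437 = 103.0176

103.02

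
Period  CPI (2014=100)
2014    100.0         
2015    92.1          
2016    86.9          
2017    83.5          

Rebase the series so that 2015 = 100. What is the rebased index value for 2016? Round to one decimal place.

94.4

Rebased(2016) = 86.9 / 92.1 × 100 = 94.3540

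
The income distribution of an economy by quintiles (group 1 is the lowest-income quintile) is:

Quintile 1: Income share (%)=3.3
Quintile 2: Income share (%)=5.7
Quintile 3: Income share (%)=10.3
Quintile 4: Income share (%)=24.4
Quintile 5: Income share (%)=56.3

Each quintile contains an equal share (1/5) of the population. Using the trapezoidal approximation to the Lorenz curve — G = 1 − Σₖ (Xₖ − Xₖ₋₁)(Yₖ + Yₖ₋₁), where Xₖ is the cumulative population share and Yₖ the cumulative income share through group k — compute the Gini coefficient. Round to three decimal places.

Cumulative income shares Yₖ: 0.0330, 0.0900, 0.1930, 0.4370, 1.0000
Σ (Xₖ−Xₖ₋₁)(Yₖ+Yₖ₋₁) = (1/5)(0.0330+0.0000) + (1/5)(0.0900+0.0330) + (1/5)(0.1930+0.0900) + (1/5)(0.4370+0.1930) + (1/5)(1.0000+0.4370)
  = 0.0066 + 0.0246 + 0.0566 + 0.1260 + 0.2874 = 0.5012
G = 1 − 0.5012 = 0.4988

0.499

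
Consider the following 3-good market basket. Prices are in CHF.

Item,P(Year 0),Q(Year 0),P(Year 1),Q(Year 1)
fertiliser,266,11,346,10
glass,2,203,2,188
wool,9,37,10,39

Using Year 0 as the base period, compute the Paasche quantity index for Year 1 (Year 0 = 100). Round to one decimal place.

92.2

Paasche quantity index uses current-period prices as weights.
ΣP(Year 1)·Q(Year 1) = 346×10 + 2×188 + 10×39 = 3460 + 376 + 390 = 4226
ΣP(Year 1)·Q(Year 0) = 346×11 + 2×203 + 10×37 = 3806 + 406 + 370 = 4582
Index = 4226 / 4582 × 100 = 92.2305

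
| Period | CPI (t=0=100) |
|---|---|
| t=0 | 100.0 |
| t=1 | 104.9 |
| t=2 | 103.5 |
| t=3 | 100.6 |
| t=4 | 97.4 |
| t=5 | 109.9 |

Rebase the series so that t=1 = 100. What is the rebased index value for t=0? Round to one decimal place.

Rebased(t=0) = 100.0 / 104.9 × 100 = 95.3289

95.3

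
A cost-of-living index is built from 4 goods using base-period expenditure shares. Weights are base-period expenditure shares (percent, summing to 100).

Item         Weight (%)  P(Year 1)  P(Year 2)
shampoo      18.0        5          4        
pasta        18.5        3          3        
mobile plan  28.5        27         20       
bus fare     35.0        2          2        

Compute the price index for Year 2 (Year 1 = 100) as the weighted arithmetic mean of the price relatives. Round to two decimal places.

89.01

shampoo: 18.0 × (4/5) = 18.0 × 0.800000 = 14.4000
pasta: 18.5 × (3/3) = 18.5 × 1.000000 = 18.5000
mobile plan: 28.5 × (20/27) = 28.5 × 0.740741 = 21.1111
bus fare: 35.0 × (2/2) = 35.0 × 1.000000 = 35.0000
Index = Σ wᵢ·(p₁ᵢ/p₀ᵢ) = 14.4000 + 18.5000 + 21.1111 + 35.0000 = 89.0111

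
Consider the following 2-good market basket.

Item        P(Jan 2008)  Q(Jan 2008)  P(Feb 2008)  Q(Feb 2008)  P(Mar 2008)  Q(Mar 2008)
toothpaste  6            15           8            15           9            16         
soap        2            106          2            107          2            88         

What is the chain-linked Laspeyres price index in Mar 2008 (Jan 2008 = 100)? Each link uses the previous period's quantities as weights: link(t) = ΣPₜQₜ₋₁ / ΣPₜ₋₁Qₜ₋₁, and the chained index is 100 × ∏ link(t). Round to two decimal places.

114.87

Link Jan 2008→Feb 2008:
ΣP(Feb 2008)Q(Jan 2008) = 8×15 + 2×106 = 120 + 212 = 332
ΣP(Jan 2008)Q(Jan 2008) = 6×15 + 2×106 = 90 + 212 = 302
link = 332/302 = 1.099338
Link Feb 2008→Mar 2008:
ΣP(Mar 2008)Q(Feb 2008) = 9×15 + 2×107 = 135 + 214 = 349
ΣP(Feb 2008)Q(Feb 2008) = 8×15 + 2×107 = 120 + 214 = 334
link = 349/334 = 1.044910
Chained index = 100 × 1.099338 × 1.044910 = 114.8709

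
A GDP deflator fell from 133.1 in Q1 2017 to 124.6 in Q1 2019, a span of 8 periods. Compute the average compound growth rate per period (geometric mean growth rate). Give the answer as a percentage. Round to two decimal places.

Growth factor = (124.6/133.1)^(1/8) = (0.936138)^(1/8) = 0.991785
Growth rate = 0.991785 − 1 = -0.008215 = -0.8215%

-0.82%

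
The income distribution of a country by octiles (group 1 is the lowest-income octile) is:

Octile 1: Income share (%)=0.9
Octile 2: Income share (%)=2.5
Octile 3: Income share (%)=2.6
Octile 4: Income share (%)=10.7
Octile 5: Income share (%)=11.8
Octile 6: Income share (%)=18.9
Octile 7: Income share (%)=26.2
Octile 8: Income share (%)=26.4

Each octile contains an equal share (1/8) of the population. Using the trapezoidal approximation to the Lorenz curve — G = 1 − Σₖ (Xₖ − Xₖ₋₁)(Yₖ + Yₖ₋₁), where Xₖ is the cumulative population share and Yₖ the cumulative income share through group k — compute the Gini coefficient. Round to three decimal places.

0.434

Cumulative income shares Yₖ: 0.0090, 0.0340, 0.0600, 0.1670, 0.2850, 0.4740, 0.7360, 1.0000
Σ (Xₖ−Xₖ₋₁)(Yₖ+Yₖ₋₁) = (1/8)(0.0090+0.0000) + (1/8)(0.0340+0.0090) + (1/8)(0.0600+0.0340) + (1/8)(0.1670+0.0600) + (1/8)(0.2850+0.1670) + (1/8)(0.4740+0.2850) + (1/8)(0.7360+0.4740) + (1/8)(1.0000+0.7360)
  = 0.0011 + 0.0054 + 0.0118 + 0.0284 + 0.0565 + 0.0949 + 0.1512 + 0.2170 = 0.5663
G = 1 − 0.5663 = 0.4337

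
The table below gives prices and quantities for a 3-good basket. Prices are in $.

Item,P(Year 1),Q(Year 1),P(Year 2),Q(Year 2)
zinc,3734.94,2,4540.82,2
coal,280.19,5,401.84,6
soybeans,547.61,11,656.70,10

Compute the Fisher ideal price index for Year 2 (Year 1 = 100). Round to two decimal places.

Laspeyres component (base-period weights):
ΣP(Year 2)Q(Year 1) = 4540.82×2 + 401.84×5 + 656.70×11 = 9081.64 + 2009.2 + 7223.7 = 18314.54
ΣP(Year 1)Q(Year 1) = 3734.94×2 + 280.19×5 + 547.61×11 = 7469.88 + 1400.95 + 6023.71 = 14894.54
L = 18314.54 / 14894.54 × 100 = 122.9614
Paasche component (current-period weights):
ΣP(Year 2)Q(Year 2) = 4540.82×2 + 401.84×6 + 656.70×10 = 9081.64 + 2411.04 + 6567 = 18059.68
ΣP(Year 1)Q(Year 2) = 3734.94×2 + 280.19×6 + 547.61×10 = 7469.88 + 1681.14 + 5476.1 = 14627.12
P = 18059.68 / 14627.12 × 100 = 123.4671
Fisher = √(L × P) = √(122.9614 × 123.4671) = 123.2140

123.21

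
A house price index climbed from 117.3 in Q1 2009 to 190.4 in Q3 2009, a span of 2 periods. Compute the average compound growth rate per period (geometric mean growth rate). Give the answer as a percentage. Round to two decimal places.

27.40%

Growth factor = (190.4/117.3)^(1/2) = (1.623188)^(1/2) = 1.274044
Growth rate = 1.274044 − 1 = 0.274044 = 27.4044%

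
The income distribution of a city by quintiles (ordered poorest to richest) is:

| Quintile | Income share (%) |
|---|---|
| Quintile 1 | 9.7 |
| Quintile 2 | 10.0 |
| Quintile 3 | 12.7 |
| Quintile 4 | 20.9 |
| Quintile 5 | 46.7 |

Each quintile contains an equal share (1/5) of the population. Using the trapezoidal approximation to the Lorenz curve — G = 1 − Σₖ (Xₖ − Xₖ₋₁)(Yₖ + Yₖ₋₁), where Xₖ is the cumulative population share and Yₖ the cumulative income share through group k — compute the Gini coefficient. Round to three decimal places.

0.340

Cumulative income shares Yₖ: 0.0970, 0.1970, 0.3240, 0.5330, 1.0000
Σ (Xₖ−Xₖ₋₁)(Yₖ+Yₖ₋₁) = (1/5)(0.0970+0.0000) + (1/5)(0.1970+0.0970) + (1/5)(0.3240+0.1970) + (1/5)(0.5330+0.3240) + (1/5)(1.0000+0.5330)
  = 0.0194 + 0.0588 + 0.1042 + 0.1714 + 0.3066 = 0.6604
G = 1 − 0.6604 = 0.3396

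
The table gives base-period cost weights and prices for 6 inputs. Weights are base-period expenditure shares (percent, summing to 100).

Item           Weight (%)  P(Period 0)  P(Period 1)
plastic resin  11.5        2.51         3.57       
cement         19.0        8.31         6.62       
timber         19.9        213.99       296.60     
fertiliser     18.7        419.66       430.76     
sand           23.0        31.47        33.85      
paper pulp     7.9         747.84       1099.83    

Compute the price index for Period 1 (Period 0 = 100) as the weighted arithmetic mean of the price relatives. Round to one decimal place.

plastic resin: 11.5 × (3.57/2.51) = 11.5 × 1.422311 = 16.3566
cement: 19.0 × (6.62/8.31) = 19.0 × 0.796631 = 15.1360
timber: 19.9 × (296.60/213.99) = 19.9 × 1.386046 = 27.5823
fertiliser: 18.7 × (430.76/419.66) = 18.7 × 1.026450 = 19.1946
sand: 23.0 × (33.85/31.47) = 23.0 × 1.075628 = 24.7394
paper pulp: 7.9 × (1099.83/747.84) = 7.9 × 1.470676 = 11.6183
Index = Σ wᵢ·(p₁ᵢ/p₀ᵢ) = 16.3566 + 15.1360 + 27.5823 + 19.1946 + 24.7394 + 11.6183 = 114.6273

114.6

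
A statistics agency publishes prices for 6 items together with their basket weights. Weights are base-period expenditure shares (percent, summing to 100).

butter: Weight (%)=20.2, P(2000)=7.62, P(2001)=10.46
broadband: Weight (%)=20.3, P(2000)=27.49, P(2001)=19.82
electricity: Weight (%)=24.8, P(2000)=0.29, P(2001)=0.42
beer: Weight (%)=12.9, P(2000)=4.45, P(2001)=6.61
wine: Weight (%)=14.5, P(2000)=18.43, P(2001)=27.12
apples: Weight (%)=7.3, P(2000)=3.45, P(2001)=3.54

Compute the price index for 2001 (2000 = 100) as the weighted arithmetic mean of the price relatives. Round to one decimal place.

126.3

butter: 20.2 × (10.46/7.62) = 20.2 × 1.372703 = 27.7286
broadband: 20.3 × (19.82/27.49) = 20.3 × 0.720989 = 14.6361
electricity: 24.8 × (0.42/0.29) = 24.8 × 1.448276 = 35.9172
beer: 12.9 × (6.61/4.45) = 12.9 × 1.485393 = 19.1616
wine: 14.5 × (27.12/18.43) = 14.5 × 1.471514 = 21.3370
apples: 7.3 × (3.54/3.45) = 7.3 × 1.026087 = 7.4904
Index = Σ wᵢ·(p₁ᵢ/p₀ᵢ) = 27.7286 + 14.6361 + 35.9172 + 19.1616 + 21.3370 + 7.4904 = 126.2709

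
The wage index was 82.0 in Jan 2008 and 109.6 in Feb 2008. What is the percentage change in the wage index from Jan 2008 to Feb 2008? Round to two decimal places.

Change = (109.6 − 82.0) / 82.0 × 100
       = 27.6 / 82.0 × 100 = 33.6585%

33.66%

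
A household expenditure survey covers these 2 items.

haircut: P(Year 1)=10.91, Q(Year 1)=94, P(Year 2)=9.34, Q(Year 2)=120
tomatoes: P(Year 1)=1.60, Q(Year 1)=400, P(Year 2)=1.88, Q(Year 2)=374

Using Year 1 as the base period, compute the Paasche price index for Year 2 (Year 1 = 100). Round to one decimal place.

95.6

Paasche price index uses current-period quantities as weights.
ΣP(Year 2)·Q(Year 2) = 9.34×120 + 1.88×374 = 1120.8 + 703.12 = 1823.92
ΣP(Year 1)·Q(Year 2) = 10.91×120 + 1.60×374 = 1309.2 + 598.4 = 1907.6
Index = 1823.92 / 1907.6 × 100 = 95.6133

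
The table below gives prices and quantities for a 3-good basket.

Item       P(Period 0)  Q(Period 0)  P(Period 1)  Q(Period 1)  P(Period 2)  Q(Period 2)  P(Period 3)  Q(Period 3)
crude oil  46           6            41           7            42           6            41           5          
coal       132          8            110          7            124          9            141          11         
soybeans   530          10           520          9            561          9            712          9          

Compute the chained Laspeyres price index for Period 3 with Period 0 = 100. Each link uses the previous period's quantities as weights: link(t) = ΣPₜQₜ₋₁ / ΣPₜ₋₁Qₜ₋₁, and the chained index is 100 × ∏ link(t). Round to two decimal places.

127.50

Link Period 0→Period 1:
ΣP(Period 1)Q(Period 0) = 41×6 + 110×8 + 520×10 = 246 + 880 + 5200 = 6326
ΣP(Period 0)Q(Period 0) = 46×6 + 132×8 + 530×10 = 276 + 1056 + 5300 = 6632
link = 6326/6632 = 0.953860
Link Period 1→Period 2:
ΣP(Period 2)Q(Period 1) = 42×7 + 124×7 + 561×9 = 294 + 868 + 5049 = 6211
ΣP(Period 1)Q(Period 1) = 41×7 + 110×7 + 520×9 = 287 + 770 + 4680 = 5737
link = 6211/5737 = 1.082622
Link Period 2→Period 3:
ΣP(Period 3)Q(Period 2) = 41×6 + 141×9 + 712×9 = 246 + 1269 + 6408 = 7923
ΣP(Period 2)Q(Period 2) = 42×6 + 124×9 + 561×9 = 252 + 1116 + 5049 = 6417
link = 7923/6417 = 1.234689
Chained index = 100 × 0.953860 × 1.082622 × 1.234689 = 127.5026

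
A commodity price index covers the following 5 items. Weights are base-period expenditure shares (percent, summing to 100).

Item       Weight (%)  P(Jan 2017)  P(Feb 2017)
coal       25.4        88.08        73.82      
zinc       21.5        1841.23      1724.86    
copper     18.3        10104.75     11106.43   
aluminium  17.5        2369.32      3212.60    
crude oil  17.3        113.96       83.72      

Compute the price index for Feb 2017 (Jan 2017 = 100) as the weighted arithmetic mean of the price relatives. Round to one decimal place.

98.0

coal: 25.4 × (73.82/88.08) = 25.4 × 0.838102 = 21.2878
zinc: 21.5 × (1724.86/1841.23) = 21.5 × 0.936798 = 20.1412
copper: 18.3 × (11106.43/10104.75) = 18.3 × 1.099130 = 20.1141
aluminium: 17.5 × (3212.60/2369.32) = 17.5 × 1.355916 = 23.7285
crude oil: 17.3 × (83.72/113.96) = 17.3 × 0.734644 = 12.7093
Index = Σ wᵢ·(p₁ᵢ/p₀ᵢ) = 21.2878 + 20.1412 + 20.1141 + 23.7285 + 12.7093 = 97.9809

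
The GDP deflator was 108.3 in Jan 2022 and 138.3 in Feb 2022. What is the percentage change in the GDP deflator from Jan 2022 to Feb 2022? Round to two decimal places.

Change = (138.3 − 108.3) / 108.3 × 100
       = 30.0 / 108.3 × 100 = 27.7008%

27.70%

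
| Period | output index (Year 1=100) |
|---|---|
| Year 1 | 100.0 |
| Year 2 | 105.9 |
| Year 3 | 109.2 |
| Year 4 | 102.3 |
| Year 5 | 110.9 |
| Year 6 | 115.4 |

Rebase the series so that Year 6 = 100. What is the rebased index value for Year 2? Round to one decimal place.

91.8

Rebased(Year 2) = 105.9 / 115.4 × 100 = 91.7678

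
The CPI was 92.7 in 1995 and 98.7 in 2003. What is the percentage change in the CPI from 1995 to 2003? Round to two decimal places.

6.47%

Change = (98.7 − 92.7) / 92.7 × 100
       = 6.0 / 92.7 × 100 = 6.4725%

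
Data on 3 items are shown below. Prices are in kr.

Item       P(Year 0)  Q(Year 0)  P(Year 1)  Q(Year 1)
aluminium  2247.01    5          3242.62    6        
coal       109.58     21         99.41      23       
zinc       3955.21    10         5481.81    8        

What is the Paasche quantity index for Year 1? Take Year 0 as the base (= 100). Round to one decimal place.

Paasche quantity index uses current-period prices as weights.
ΣP(Year 1)·Q(Year 1) = 3242.62×6 + 99.41×23 + 5481.81×8 = 19455.72 + 2286.43 + 43854.48 = 65596.63
ΣP(Year 1)·Q(Year 0) = 3242.62×5 + 99.41×21 + 5481.81×10 = 16213.1 + 2087.61 + 54818.1 = 73118.81
Index = 65596.63 / 73118.81 × 100 = 89.7124

89.7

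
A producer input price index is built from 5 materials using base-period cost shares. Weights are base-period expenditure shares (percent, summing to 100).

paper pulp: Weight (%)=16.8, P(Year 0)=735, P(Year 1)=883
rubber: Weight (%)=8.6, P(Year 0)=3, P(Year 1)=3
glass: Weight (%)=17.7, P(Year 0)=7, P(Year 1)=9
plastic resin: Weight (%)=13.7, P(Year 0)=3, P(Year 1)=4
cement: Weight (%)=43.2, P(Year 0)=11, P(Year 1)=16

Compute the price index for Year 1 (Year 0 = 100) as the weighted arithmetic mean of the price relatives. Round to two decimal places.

132.64

paper pulp: 16.8 × (883/735) = 16.8 × 1.201361 = 20.1829
rubber: 8.6 × (3/3) = 8.6 × 1.000000 = 8.6000
glass: 17.7 × (9/7) = 17.7 × 1.285714 = 22.7571
plastic resin: 13.7 × (4/3) = 13.7 × 1.333333 = 18.2667
cement: 43.2 × (16/11) = 43.2 × 1.454545 = 62.8364
Index = Σ wᵢ·(p₁ᵢ/p₀ᵢ) = 20.1829 + 8.6000 + 22.7571 + 18.2667 + 62.8364 = 132.6430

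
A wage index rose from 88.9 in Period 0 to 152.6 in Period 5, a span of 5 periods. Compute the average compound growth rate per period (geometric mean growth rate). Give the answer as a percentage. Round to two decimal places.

Growth factor = (152.6/88.9)^(1/5) = (1.716535)^(1/5) = 1.114116
Growth rate = 1.114116 − 1 = 0.114116 = 11.4116%

11.41%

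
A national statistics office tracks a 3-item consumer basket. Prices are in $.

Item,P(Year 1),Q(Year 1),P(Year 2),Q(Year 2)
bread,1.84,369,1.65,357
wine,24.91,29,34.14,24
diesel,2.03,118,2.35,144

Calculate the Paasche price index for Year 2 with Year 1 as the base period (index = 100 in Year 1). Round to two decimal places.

Paasche price index uses current-period quantities as weights.
ΣP(Year 2)·Q(Year 2) = 1.65×357 + 34.14×24 + 2.35×144 = 589.05 + 819.36 + 338.4 = 1746.81
ΣP(Year 1)·Q(Year 2) = 1.84×357 + 24.91×24 + 2.03×144 = 656.88 + 597.84 + 292.32 = 1547.04
Index = 1746.81 / 1547.04 × 100 = 112.9130

112.91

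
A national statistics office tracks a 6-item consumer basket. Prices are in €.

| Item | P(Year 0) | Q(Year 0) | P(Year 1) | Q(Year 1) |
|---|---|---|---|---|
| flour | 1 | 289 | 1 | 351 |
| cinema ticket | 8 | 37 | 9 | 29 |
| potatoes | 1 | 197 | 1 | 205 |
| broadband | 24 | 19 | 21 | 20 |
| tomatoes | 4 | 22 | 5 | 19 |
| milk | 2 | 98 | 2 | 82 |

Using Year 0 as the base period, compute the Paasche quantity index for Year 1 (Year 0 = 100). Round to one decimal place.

98.2

Paasche quantity index uses current-period prices as weights.
ΣP(Year 1)·Q(Year 1) = 1×351 + 9×29 + 1×205 + 21×20 + 5×19 + 2×82 = 351 + 261 + 205 + 420 + 95 + 164 = 1496
ΣP(Year 1)·Q(Year 0) = 1×289 + 9×37 + 1×197 + 21×19 + 5×22 + 2×98 = 289 + 333 + 197 + 399 + 110 + 196 = 1524
Index = 1496 / 1524 × 100 = 98.1627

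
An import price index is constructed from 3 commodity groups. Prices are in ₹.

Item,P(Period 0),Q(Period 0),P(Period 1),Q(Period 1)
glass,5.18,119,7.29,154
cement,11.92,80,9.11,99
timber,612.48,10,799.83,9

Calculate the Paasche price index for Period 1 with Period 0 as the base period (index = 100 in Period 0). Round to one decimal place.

Paasche price index uses current-period quantities as weights.
ΣP(Period 1)·Q(Period 1) = 7.29×154 + 9.11×99 + 799.83×9 = 1122.66 + 901.89 + 7198.47 = 9223.02
ΣP(Period 0)·Q(Period 1) = 5.18×154 + 11.92×99 + 612.48×9 = 797.72 + 1180.08 + 5512.32 = 7490.12
Index = 9223.02 / 7490.12 × 100 = 123.1358

123.1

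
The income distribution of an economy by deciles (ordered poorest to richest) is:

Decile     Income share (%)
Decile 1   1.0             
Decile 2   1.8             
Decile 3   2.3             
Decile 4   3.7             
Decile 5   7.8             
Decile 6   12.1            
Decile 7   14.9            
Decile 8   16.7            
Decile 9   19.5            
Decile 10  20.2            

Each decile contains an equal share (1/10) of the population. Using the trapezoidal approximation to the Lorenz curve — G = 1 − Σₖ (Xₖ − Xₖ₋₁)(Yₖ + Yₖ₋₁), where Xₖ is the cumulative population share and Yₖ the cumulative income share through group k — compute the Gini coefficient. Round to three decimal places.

Cumulative income shares Yₖ: 0.0100, 0.0280, 0.0510, 0.0880, 0.1660, 0.2870, 0.4360, 0.6030, 0.7980, 1.0000
Σ (Xₖ−Xₖ₋₁)(Yₖ+Yₖ₋₁) = (1/10)(0.0100+0.0000) + (1/10)(0.0280+0.0100) + (1/10)(0.0510+0.0280) + (1/10)(0.0880+0.0510) + (1/10)(0.1660+0.0880) + (1/10)(0.2870+0.1660) + (1/10)(0.4360+0.2870) + (1/10)(0.6030+0.4360) + (1/10)(0.7980+0.6030) + (1/10)(1.0000+0.7980)
  = 0.0010 + 0.0038 + 0.0079 + 0.0139 + 0.0254 + 0.0453 + 0.0723 + 0.1039 + 0.1401 + 0.1798 = 0.5934
G = 1 − 0.5934 = 0.4066

0.407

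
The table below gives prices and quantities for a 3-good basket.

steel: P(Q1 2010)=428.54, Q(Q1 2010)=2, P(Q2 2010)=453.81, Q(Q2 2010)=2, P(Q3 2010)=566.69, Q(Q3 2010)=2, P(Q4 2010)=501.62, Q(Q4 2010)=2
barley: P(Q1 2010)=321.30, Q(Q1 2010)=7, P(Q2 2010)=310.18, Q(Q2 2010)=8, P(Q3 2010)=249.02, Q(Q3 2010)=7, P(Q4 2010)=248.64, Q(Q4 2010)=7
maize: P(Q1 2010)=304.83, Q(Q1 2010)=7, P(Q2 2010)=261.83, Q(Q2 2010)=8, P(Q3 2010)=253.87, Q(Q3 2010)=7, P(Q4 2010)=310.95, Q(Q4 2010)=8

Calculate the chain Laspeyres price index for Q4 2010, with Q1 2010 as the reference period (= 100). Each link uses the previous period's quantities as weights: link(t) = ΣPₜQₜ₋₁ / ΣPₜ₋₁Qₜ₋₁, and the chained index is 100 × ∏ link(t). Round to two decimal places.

Link Q1 2010→Q2 2010:
ΣP(Q2 2010)Q(Q1 2010) = 453.81×2 + 310.18×7 + 261.83×7 = 907.62 + 2171.26 + 1832.81 = 4911.69
ΣP(Q1 2010)Q(Q1 2010) = 428.54×2 + 321.30×7 + 304.83×7 = 857.08 + 2249.1 + 2133.81 = 5239.99
link = 4911.69/5239.99 = 0.937347
Link Q2 2010→Q3 2010:
ΣP(Q3 2010)Q(Q2 2010) = 566.69×2 + 249.02×8 + 253.87×8 = 1133.38 + 1992.16 + 2030.96 = 5156.5
ΣP(Q2 2010)Q(Q2 2010) = 453.81×2 + 310.18×8 + 261.83×8 = 907.62 + 2481.44 + 2094.64 = 5483.7
link = 5156.5/5483.7 = 0.940332
Link Q3 2010→Q4 2010:
ΣP(Q4 2010)Q(Q3 2010) = 501.62×2 + 248.64×7 + 310.95×7 = 1003.24 + 1740.48 + 2176.65 = 4920.37
ΣP(Q3 2010)Q(Q3 2010) = 566.69×2 + 249.02×7 + 253.87×7 = 1133.38 + 1743.14 + 1777.09 = 4653.61
link = 4920.37/4653.61 = 1.057323
Chained index = 100 × 0.937347 × 0.940332 × 1.057323 = 93.1944

93.19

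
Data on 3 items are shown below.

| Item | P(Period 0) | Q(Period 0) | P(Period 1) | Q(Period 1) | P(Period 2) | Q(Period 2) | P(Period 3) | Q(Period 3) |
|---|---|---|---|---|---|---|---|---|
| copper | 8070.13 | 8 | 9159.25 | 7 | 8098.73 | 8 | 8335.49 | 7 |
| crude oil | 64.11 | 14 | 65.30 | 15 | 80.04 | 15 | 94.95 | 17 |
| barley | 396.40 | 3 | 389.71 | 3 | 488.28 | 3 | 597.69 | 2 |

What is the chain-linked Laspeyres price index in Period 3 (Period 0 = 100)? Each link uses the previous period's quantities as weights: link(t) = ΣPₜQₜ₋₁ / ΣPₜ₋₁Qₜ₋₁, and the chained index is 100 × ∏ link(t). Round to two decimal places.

104.96

Link Period 0→Period 1:
ΣP(Period 1)Q(Period 0) = 9159.25×8 + 65.30×14 + 389.71×3 = 73274 + 914.2 + 1169.13 = 75357.33
ΣP(Period 0)Q(Period 0) = 8070.13×8 + 64.11×14 + 396.40×3 = 64561.04 + 897.54 + 1189.2 = 66647.78
link = 75357.33/66647.78 = 1.130680
Link Period 1→Period 2:
ΣP(Period 2)Q(Period 1) = 8098.73×7 + 80.04×15 + 488.28×3 = 56691.11 + 1200.6 + 1464.84 = 59356.55
ΣP(Period 1)Q(Period 1) = 9159.25×7 + 65.30×15 + 389.71×3 = 64114.75 + 979.5 + 1169.13 = 66263.38
link = 59356.55/66263.38 = 0.895767
Link Period 2→Period 3:
ΣP(Period 3)Q(Period 2) = 8335.49×8 + 94.95×15 + 597.69×3 = 66683.92 + 1424.25 + 1793.07 = 69901.24
ΣP(Period 2)Q(Period 2) = 8098.73×8 + 80.04×15 + 488.28×3 = 64789.84 + 1200.6 + 1464.84 = 67455.28
link = 69901.24/67455.28 = 1.036260
Chained index = 100 × 1.130680 × 0.895767 × 1.036260 = 104.9552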